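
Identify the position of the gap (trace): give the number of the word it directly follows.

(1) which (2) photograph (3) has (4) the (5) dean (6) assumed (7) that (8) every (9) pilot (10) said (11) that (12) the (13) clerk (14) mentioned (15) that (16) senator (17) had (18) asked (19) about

The displaced element is "which photograph" (word 2).
It is linked across 3 clause boundaries (that → that → Ø).
It functions as the object of the preposition "about" of "asked", so the gap sits immediately after word 19 ("about").
Base order: The dean has assumed that every pilot said that the clerk mentioned that senator had asked about which photograph.

19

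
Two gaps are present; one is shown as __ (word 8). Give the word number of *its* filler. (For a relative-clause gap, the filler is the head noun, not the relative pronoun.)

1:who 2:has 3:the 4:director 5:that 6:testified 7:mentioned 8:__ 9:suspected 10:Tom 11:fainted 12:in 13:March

The marked gap is the subject of "suspected".
Its filler is the fronted wh-phrase "who", at word 1.
(The other dependency links word 4 to a gap after word 5.)

1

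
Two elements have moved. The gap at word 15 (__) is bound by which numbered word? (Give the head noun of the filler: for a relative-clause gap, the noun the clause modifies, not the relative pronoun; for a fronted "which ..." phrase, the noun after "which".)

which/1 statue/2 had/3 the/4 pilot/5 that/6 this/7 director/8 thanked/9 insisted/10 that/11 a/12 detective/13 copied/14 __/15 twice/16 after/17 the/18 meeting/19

2

The marked gap is the direct object of "copied".
Its filler is the fronted wh-phrase "which statue", at word 2.
(The other dependency links word 5 to a gap after word 9.)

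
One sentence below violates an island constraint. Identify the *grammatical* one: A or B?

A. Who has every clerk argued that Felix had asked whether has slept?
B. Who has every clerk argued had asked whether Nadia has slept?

B

In A, the wh-phrase is extracted from inside a wh-island (introduced by "whether"), which blocks movement.
In B, the extraction path crosses only that-complement boundaries, which are transparent.
So B is grammatical.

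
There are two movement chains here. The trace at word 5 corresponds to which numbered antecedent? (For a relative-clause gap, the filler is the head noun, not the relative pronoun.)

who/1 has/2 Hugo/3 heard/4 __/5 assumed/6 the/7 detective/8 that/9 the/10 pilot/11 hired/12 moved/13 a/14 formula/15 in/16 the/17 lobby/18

1

The marked gap is the subject of "assumed".
Its filler is the fronted wh-phrase "who", at word 1.
(The other dependency links word 8 to a gap after word 12.)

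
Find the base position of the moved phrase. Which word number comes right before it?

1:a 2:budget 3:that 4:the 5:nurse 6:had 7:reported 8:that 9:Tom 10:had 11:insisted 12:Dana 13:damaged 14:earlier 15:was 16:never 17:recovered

The displaced element is "a budget" (word 2).
It is linked across 2 clause boundaries (that → Ø).
It functions as the direct object of "damaged", so the gap sits immediately after word 13 ("damaged").
Base order: The nurse had reported that Tom had insisted Dana damaged a budget earlier.

13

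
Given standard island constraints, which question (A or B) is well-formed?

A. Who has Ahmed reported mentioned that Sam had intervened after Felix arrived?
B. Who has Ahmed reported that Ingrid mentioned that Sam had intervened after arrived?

A

In B, the wh-phrase is extracted from inside an adjunct island (introduced by "after"), which blocks movement.
In A, the extraction path crosses only that-complement boundaries, which are transparent.
So A is grammatical.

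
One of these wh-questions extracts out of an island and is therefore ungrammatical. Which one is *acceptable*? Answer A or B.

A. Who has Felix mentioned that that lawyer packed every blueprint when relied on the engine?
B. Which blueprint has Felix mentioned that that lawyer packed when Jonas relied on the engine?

In A, the wh-phrase is extracted from inside an adjunct island (introduced by "when"), which blocks movement.
In B, the extraction path crosses only that-complement boundaries, which are transparent.
So B is grammatical.

B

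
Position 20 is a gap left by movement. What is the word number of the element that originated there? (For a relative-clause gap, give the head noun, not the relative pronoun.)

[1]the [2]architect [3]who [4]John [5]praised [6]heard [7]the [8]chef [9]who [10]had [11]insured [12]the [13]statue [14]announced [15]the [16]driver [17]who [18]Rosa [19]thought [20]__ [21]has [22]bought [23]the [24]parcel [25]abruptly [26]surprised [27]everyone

16

The gap at 20 is the subject of "bought", inside a relative clause.
The relative pronoun is "who" (word 17); it is bound by the head noun immediately before it.
Its filler is the head noun "driver", at word 16.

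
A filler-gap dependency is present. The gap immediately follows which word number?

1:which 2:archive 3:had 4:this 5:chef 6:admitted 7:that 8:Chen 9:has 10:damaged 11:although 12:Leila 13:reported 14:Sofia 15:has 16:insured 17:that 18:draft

10

The displaced element is "which archive" (word 2).
It is linked across 1 clause boundary (that).
It functions as the direct object of "damaged", so the gap sits immediately after word 10 ("damaged").
Base order: This chef had admitted that Chen has damaged which archive although Leila reported Sofia has insured that draft.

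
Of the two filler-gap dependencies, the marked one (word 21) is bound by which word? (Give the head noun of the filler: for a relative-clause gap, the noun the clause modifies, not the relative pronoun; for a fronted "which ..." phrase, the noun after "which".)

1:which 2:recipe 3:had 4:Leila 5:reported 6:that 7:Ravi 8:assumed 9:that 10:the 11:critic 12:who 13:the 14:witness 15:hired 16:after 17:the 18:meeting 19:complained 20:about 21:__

2

The marked gap is the object of the preposition "about" of "complained".
Its filler is the fronted wh-phrase "which recipe", at word 2.
(The other dependency links word 11 to a gap after word 15.)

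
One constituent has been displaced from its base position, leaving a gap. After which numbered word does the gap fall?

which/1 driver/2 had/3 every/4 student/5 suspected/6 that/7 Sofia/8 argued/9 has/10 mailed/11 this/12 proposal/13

9

The displaced element is "which driver" (word 2).
It is linked across 2 clause boundaries (that → Ø).
It functions as the subject of "mailed", so the gap sits immediately after word 9 ("argued").
Base order: Every student had suspected that Sofia argued that which driver has mailed this proposal.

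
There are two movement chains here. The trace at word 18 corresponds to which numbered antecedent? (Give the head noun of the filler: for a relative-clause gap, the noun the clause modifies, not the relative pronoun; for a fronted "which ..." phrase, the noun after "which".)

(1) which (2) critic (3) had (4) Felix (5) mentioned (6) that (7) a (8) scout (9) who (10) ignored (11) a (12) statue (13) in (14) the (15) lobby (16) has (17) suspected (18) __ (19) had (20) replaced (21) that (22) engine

2

The marked gap is the subject of "replaced".
Its filler is the fronted wh-phrase "which critic", at word 2.
(The other dependency links word 8 to a gap after word 9.)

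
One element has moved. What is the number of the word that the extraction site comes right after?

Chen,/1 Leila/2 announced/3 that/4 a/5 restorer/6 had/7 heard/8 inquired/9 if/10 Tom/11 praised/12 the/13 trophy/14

8

The displaced element is "Chen" (word 1).
It is linked across 2 clause boundaries (that → Ø).
It functions as the subject of "inquired", so the gap sits immediately after word 8 ("heard").
Base order: Leila announced that a restorer had heard Chen inquired if Tom praised the trophy.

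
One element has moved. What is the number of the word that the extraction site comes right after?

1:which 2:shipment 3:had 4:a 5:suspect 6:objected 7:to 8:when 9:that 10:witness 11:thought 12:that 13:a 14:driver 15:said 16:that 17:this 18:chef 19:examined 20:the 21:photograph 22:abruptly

7

The displaced element is "which shipment" (word 2).
It functions as the object of the preposition "to" of "objected", so the gap sits immediately after word 7 ("to").
Base order: A suspect had objected to which shipment when that witness thought that a driver said that this chef examined the photograph abruptly.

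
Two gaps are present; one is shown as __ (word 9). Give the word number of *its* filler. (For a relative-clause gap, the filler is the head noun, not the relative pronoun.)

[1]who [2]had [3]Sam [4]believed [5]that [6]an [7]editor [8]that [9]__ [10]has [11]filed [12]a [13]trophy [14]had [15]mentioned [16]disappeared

The marked gap is inside the relative clause, the subject of "filed".
Its filler is the head noun "editor" (via "that"), at word 7.
(The other dependency links word 1 to a gap after word 15.)

7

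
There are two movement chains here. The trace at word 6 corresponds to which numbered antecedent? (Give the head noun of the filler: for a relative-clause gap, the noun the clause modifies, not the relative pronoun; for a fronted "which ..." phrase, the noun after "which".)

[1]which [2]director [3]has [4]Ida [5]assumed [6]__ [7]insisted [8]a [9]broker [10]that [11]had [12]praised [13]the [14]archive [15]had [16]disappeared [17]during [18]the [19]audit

2

The marked gap is the subject of "insisted".
Its filler is the fronted wh-phrase "which director", at word 2.
(The other dependency links word 9 to a gap after word 10.)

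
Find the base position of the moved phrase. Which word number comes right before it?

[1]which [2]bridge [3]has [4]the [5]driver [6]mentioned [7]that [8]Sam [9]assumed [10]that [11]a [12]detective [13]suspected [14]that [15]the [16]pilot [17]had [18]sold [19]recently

The displaced element is "which bridge" (word 2).
It is linked across 3 clause boundaries (that → that → that).
It functions as the direct object of "sold", so the gap sits immediately after word 18 ("sold").
Base order: The driver has mentioned that Sam assumed that a detective suspected that the pilot had sold which bridge recently.

18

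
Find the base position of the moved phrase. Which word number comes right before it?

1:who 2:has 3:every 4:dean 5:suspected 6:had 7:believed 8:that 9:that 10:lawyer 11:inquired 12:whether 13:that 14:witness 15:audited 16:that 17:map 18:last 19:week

5

The displaced element is "who" (word 1).
It is linked across 1 clause boundary (Ø).
It functions as the subject of "believed", so the gap sits immediately after word 5 ("suspected").
Base order: Every dean has suspected that who had believed that that lawyer inquired whether that witness audited that map last week.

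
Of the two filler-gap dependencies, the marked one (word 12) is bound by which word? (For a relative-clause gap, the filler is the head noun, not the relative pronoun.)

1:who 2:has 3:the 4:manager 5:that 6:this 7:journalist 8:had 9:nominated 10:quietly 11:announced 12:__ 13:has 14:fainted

The marked gap is the subject of "fainted".
Its filler is the fronted wh-phrase "who", at word 1.
(The other dependency links word 4 to a gap after word 9.)

1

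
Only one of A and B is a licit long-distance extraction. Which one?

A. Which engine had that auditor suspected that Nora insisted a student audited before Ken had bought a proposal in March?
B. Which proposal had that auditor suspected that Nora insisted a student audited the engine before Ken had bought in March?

In B, the wh-phrase is extracted from inside an adjunct island (introduced by "before"), which blocks movement.
In A, the extraction path crosses only that-complement boundaries, which are transparent.
So A is grammatical.

A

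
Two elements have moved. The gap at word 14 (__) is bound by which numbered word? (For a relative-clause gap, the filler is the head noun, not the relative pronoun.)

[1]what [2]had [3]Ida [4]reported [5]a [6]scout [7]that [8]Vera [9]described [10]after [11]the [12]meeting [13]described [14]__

1

The marked gap is the direct object of "described".
Its filler is the fronted wh-phrase "what", at word 1.
(The other dependency links word 6 to a gap after word 9.)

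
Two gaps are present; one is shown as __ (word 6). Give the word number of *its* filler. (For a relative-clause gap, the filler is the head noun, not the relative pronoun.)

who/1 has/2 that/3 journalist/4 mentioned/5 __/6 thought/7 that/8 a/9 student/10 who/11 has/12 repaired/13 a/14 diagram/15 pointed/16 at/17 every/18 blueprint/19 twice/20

The marked gap is the subject of "thought".
Its filler is the fronted wh-phrase "who", at word 1.
(The other dependency links word 10 to a gap after word 11.)

1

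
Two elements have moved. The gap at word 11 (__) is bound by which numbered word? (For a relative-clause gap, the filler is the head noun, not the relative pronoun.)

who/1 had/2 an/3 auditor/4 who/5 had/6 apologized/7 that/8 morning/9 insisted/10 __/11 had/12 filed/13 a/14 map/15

1

The marked gap is the subject of "filed".
Its filler is the fronted wh-phrase "who", at word 1.
(The other dependency links word 4 to a gap after word 5.)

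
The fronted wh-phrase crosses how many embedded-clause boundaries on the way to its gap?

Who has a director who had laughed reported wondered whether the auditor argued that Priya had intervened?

"who" is extracted from the subject of "wondered".
Boundaries crossed, outermost first: [Ø] — 1 in total.

1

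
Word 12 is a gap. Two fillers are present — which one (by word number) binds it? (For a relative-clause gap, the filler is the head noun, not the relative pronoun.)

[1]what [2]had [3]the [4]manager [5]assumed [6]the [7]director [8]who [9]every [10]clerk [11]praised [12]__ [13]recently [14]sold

7

The marked gap is inside the relative clause, the direct object of "praised".
Its filler is the head noun "director" (via "who"), at word 7.
(The other dependency links word 1 to a gap after word 14.)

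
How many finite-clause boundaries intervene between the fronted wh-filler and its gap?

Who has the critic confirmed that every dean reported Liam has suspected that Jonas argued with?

"who" is extracted from the PP object of "argued".
Boundaries crossed, outermost first: [that], [Ø], [that] — 3 in total.

3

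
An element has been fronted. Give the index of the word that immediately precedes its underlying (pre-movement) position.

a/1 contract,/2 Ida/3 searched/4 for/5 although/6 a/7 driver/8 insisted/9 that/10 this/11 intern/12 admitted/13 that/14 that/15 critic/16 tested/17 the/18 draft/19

5

The displaced element is "a contract" (word 2).
It functions as the object of the preposition "for" of "searched", so the gap sits immediately after word 5 ("for").
Base order: Ida searched for a contract although a driver insisted that this intern admitted that that critic tested the draft.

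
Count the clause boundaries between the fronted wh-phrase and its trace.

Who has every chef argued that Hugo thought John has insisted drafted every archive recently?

"who" is extracted from the subject of "drafted".
Boundaries crossed, outermost first: [that], [Ø], [Ø] — 3 in total.

3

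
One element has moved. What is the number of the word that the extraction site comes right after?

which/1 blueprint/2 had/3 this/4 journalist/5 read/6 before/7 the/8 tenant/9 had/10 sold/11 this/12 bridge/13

The displaced element is "which blueprint" (word 2).
It functions as the direct object of "read", so the gap sits immediately after word 6 ("read").
Base order: This journalist had read which blueprint before the tenant had sold this bridge.

6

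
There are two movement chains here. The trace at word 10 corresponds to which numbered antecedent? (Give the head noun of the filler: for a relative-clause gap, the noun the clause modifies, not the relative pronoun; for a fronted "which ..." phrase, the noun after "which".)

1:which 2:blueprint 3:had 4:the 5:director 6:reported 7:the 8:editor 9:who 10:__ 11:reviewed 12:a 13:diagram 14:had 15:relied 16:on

8

The marked gap is inside the relative clause, the subject of "reviewed".
Its filler is the head noun "editor" (via "who"), at word 8.
(The other dependency links word 2 to a gap after word 16.)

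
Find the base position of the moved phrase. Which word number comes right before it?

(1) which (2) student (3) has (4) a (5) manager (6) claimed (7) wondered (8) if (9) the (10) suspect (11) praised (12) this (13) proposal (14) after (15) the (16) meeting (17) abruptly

The displaced element is "which student" (word 2).
It is linked across 1 clause boundary (Ø).
It functions as the subject of "wondered", so the gap sits immediately after word 6 ("claimed").
Base order: A manager has claimed that which student wondered if the suspect praised this proposal after the meeting abruptly.

6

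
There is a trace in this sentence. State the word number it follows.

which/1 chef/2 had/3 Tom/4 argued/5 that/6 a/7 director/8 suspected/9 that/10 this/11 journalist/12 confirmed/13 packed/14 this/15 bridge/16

13

The displaced element is "which chef" (word 2).
It is linked across 3 clause boundaries (that → that → Ø).
It functions as the subject of "packed", so the gap sits immediately after word 13 ("confirmed").
Base order: Tom had argued that a director suspected that this journalist confirmed that which chef packed this bridge.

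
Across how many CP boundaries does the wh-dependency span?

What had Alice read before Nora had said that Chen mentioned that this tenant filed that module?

"what" originates inside the matrix clause — no clause boundary is crossed.

0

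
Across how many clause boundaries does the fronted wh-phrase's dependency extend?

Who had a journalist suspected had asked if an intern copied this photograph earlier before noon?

"who" is extracted from the subject of "asked".
Boundaries crossed, outermost first: [Ø] — 1 in total.

1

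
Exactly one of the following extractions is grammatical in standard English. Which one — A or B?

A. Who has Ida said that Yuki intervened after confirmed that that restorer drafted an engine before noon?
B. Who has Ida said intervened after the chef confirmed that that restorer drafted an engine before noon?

In A, the wh-phrase is extracted from inside an adjunct island (introduced by "after"), which blocks movement.
In B, the extraction path crosses only that-complement boundaries, which are transparent.
So B is grammatical.

B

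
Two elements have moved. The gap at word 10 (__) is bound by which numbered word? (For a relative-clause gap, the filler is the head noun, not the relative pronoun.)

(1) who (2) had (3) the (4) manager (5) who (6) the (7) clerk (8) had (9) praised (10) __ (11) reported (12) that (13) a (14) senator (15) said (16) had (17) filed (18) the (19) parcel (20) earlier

The marked gap is inside the relative clause, the direct object of "praised".
Its filler is the head noun "manager" (via "who"), at word 4.
(The other dependency links word 1 to a gap after word 15.)

4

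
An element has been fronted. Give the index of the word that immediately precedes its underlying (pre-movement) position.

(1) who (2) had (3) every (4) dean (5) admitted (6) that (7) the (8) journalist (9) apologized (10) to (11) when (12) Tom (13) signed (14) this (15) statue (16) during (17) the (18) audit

10

The displaced element is "who" (word 1).
It is linked across 1 clause boundary (that).
It functions as the object of the preposition "to" of "apologized", so the gap sits immediately after word 10 ("to").
Base order: Every dean had admitted that the journalist apologized to who when Tom signed this statue during the audit.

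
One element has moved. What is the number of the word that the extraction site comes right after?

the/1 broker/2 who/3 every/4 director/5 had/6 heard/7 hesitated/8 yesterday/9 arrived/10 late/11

7

The displaced element is "the broker" (word 2).
It is linked across 1 clause boundary (Ø).
It functions as the subject of "hesitated", so the gap sits immediately after word 7 ("heard").
Base order: Every director had heard that the broker hesitated yesterday.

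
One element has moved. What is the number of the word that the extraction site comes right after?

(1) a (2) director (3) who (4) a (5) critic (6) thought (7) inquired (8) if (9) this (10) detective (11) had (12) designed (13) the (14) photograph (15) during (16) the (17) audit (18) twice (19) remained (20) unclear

The displaced element is "a director" (word 2).
It is linked across 1 clause boundary (Ø).
It functions as the subject of "inquired", so the gap sits immediately after word 6 ("thought").
Base order: A critic thought that a director inquired if this detective had designed the photograph during the audit twice.

6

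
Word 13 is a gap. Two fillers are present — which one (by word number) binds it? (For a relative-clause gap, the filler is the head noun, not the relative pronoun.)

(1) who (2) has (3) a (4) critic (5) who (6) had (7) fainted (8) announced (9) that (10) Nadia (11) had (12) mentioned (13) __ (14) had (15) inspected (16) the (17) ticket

The marked gap is the subject of "inspected".
Its filler is the fronted wh-phrase "who", at word 1.
(The other dependency links word 4 to a gap after word 5.)

1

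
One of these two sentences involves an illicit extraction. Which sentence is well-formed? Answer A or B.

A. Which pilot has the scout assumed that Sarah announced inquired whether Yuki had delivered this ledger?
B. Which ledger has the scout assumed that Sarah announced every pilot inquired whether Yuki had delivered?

In B, the wh-phrase is extracted from inside a wh-island (introduced by "whether"), which blocks movement.
In A, the extraction path crosses only that-complement boundaries, which are transparent.
So A is grammatical.

A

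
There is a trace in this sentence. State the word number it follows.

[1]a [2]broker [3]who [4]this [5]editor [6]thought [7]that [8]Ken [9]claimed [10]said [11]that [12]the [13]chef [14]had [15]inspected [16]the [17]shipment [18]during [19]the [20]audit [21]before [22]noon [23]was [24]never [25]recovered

9

The displaced element is "a broker" (word 2).
It is linked across 2 clause boundaries (that → Ø).
It functions as the subject of "said", so the gap sits immediately after word 9 ("claimed").
Base order: This editor thought that Ken claimed that a broker said that the chef had inspected the shipment during the audit before noon.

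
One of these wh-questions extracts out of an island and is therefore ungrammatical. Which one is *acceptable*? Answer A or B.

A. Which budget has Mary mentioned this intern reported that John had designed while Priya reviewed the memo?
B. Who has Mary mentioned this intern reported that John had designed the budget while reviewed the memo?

In B, the wh-phrase is extracted from inside an adjunct island (introduced by "while"), which blocks movement.
In A, the extraction path crosses only that-complement boundaries, which are transparent.
So A is grammatical.

A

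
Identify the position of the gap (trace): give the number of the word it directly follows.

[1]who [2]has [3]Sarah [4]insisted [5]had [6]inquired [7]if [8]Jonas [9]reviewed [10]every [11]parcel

4

The displaced element is "who" (word 1).
It is linked across 1 clause boundary (Ø).
It functions as the subject of "inquired", so the gap sits immediately after word 4 ("insisted").
Base order: Sarah has insisted that who had inquired if Jonas reviewed every parcel.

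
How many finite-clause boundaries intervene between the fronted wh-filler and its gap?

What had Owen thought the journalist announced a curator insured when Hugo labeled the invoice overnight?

"what" is extracted from the object of "insured".
Boundaries crossed, outermost first: [Ø], [Ø] — 2 in total.

2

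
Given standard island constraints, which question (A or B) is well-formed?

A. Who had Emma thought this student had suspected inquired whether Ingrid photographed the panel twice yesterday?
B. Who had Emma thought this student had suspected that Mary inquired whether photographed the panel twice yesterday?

In B, the wh-phrase is extracted from inside a wh-island (introduced by "whether"), which blocks movement.
In A, the extraction path crosses only that-complement boundaries, which are transparent.
So A is grammatical.

A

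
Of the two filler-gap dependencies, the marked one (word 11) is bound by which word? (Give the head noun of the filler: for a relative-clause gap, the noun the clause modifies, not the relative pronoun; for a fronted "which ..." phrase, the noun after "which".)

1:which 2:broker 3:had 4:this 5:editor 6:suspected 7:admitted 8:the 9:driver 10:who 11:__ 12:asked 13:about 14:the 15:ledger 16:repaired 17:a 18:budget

The marked gap is inside the relative clause, the subject of "asked".
Its filler is the head noun "driver" (via "who"), at word 9.
(The other dependency links word 2 to a gap after word 6.)

9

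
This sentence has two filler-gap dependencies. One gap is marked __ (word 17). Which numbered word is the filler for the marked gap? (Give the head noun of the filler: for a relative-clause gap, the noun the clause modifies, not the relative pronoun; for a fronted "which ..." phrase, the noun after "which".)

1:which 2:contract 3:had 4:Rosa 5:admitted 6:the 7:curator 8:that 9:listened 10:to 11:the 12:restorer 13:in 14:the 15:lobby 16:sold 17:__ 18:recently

2

The marked gap is the direct object of "sold".
Its filler is the fronted wh-phrase "which contract", at word 2.
(The other dependency links word 7 to a gap after word 8.)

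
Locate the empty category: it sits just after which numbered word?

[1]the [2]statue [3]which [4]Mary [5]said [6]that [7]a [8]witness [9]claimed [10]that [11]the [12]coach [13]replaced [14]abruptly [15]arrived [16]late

13

The displaced element is "the statue" (word 2).
It is linked across 2 clause boundaries (that → that).
It functions as the direct object of "replaced", so the gap sits immediately after word 13 ("replaced").
Base order: Mary said that a witness claimed that the coach replaced the statue abruptly.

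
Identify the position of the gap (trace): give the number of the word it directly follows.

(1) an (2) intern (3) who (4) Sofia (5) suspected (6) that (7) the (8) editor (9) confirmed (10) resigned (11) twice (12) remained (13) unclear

9

The displaced element is "an intern" (word 2).
It is linked across 2 clause boundaries (that → Ø).
It functions as the subject of "resigned", so the gap sits immediately after word 9 ("confirmed").
Base order: Sofia suspected that the editor confirmed that an intern resigned twice.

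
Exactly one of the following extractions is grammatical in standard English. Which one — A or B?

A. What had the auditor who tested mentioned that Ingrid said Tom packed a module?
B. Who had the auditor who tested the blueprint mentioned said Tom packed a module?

B

In A, the wh-phrase is extracted from inside a complex-NP island (relative clause) (introduced by "who"), which blocks movement.
In B, the extraction path crosses only that-complement boundaries, which are transparent.
So B is grammatical.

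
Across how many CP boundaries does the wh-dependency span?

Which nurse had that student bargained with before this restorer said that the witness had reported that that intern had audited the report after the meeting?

0

"which nurse" originates inside the matrix clause — no clause boundary is crossed.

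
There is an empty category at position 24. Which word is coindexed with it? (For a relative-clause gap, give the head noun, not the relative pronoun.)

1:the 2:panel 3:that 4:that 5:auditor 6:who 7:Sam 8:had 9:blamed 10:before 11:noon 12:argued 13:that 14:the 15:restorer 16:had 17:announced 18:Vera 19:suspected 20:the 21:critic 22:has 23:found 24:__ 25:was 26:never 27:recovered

The gap at 24 is the object of "found", inside a relative clause.
The relative pronoun is "that" (word 3); it is bound by the head noun immediately before it.
Its filler is the head noun "panel", at word 2.

2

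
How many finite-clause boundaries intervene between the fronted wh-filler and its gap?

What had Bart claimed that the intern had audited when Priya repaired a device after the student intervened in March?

1

"what" is extracted from the object of "audited".
Boundaries crossed, outermost first: [that] — 1 in total.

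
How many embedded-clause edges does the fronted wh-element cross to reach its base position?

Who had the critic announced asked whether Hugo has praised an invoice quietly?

1

"who" is extracted from the subject of "asked".
Boundaries crossed, outermost first: [Ø] — 1 in total.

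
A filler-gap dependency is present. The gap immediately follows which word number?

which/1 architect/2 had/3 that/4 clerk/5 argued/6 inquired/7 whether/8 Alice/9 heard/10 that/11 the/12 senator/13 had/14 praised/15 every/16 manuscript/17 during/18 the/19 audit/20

The displaced element is "which architect" (word 2).
It is linked across 1 clause boundary (Ø).
It functions as the subject of "inquired", so the gap sits immediately after word 6 ("argued").
Base order: That clerk had argued that which architect inquired whether Alice heard that the senator had praised every manuscript during the audit.

6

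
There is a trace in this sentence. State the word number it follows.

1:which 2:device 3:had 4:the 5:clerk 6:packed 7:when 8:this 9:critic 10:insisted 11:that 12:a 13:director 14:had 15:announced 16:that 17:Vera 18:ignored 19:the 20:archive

The displaced element is "which device" (word 2).
It functions as the direct object of "packed", so the gap sits immediately after word 6 ("packed").
Base order: The clerk had packed which device when this critic insisted that a director had announced that Vera ignored the archive.

6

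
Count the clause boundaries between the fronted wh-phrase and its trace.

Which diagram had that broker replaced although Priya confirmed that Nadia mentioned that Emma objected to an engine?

0

"which diagram" originates inside the matrix clause — no clause boundary is crossed.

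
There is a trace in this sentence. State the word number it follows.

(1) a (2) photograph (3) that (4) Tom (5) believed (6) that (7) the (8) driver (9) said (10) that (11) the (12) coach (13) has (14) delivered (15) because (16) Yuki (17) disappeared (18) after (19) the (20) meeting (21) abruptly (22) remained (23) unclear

14

The displaced element is "a photograph" (word 2).
It is linked across 2 clause boundaries (that → that).
It functions as the direct object of "delivered", so the gap sits immediately after word 14 ("delivered").
Base order: Tom believed that the driver said that the coach has delivered a photograph because Yuki disappeared after the meeting abruptly.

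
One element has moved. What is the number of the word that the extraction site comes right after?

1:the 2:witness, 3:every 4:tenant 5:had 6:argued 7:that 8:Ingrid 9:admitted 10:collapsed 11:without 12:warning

9

The displaced element is "the witness" (word 2).
It is linked across 2 clause boundaries (that → Ø).
It functions as the subject of "collapsed", so the gap sits immediately after word 9 ("admitted").
Base order: Every tenant had argued that Ingrid admitted the witness collapsed without warning.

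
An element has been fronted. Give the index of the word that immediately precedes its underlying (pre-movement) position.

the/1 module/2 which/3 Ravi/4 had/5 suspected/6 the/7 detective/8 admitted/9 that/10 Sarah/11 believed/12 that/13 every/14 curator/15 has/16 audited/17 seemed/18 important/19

17

The displaced element is "the module" (word 2).
It is linked across 3 clause boundaries (Ø → that → that).
It functions as the direct object of "audited", so the gap sits immediately after word 17 ("audited").
Base order: Ravi had suspected the detective admitted that Sarah believed that every curator has audited the module.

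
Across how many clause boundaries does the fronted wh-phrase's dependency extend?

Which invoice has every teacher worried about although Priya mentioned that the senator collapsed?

0

"which invoice" originates inside the matrix clause — no clause boundary is crossed.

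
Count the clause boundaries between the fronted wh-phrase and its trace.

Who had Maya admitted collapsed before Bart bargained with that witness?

1

"who" is extracted from the subject of "collapsed".
Boundaries crossed, outermost first: [Ø] — 1 in total.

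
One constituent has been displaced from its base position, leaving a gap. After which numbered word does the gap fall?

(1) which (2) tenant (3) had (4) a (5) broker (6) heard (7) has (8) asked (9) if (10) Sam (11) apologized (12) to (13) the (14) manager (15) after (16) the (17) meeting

6

The displaced element is "which tenant" (word 2).
It is linked across 1 clause boundary (Ø).
It functions as the subject of "asked", so the gap sits immediately after word 6 ("heard").
Base order: A broker had heard that which tenant has asked if Sam apologized to the manager after the meeting.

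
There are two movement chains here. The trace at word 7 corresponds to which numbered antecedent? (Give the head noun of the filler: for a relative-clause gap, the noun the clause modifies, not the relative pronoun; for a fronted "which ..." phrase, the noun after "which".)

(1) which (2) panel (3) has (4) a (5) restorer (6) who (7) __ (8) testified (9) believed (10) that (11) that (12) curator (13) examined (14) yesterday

5

The marked gap is inside the relative clause, the subject of "testified".
Its filler is the head noun "restorer" (via "who"), at word 5.
(The other dependency links word 2 to a gap after word 13.)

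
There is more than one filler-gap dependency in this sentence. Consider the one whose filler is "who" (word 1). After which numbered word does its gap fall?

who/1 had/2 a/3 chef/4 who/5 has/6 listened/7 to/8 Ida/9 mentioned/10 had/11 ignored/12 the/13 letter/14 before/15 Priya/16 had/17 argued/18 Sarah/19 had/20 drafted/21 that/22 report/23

10

The displaced element is "who" (word 1).
It is linked across 1 clause boundary (Ø).
It functions as the subject of "ignored", so the gap sits immediately after word 10 ("mentioned").
Base order: A chef who has listened to Ida had mentioned that who had ignored the letter before Priya had argued Sarah had drafted that report.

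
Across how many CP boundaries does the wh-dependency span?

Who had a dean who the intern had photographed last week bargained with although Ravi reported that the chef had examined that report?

"who" originates inside the matrix clause — no clause boundary is crossed.

0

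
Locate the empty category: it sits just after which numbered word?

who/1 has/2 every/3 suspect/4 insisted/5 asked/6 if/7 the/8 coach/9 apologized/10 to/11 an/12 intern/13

The displaced element is "who" (word 1).
It is linked across 1 clause boundary (Ø).
It functions as the subject of "asked", so the gap sits immediately after word 5 ("insisted").
Base order: Every suspect has insisted that who asked if the coach apologized to an intern.

5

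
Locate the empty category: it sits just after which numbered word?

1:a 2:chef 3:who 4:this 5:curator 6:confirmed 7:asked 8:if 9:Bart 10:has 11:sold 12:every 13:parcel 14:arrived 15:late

6

The displaced element is "a chef" (word 2).
It is linked across 1 clause boundary (Ø).
It functions as the subject of "asked", so the gap sits immediately after word 6 ("confirmed").
Base order: This curator confirmed that a chef asked if Bart has sold every parcel.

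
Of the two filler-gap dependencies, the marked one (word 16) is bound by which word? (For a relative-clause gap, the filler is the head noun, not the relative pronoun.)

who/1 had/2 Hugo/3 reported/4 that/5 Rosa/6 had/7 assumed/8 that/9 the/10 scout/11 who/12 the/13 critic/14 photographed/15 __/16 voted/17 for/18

11

The marked gap is inside the relative clause, the direct object of "photographed".
Its filler is the head noun "scout" (via "who"), at word 11.
(The other dependency links word 1 to a gap after word 18.)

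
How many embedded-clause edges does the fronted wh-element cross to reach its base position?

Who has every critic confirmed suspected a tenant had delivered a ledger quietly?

"who" is extracted from the subject of "suspected".
Boundaries crossed, outermost first: [Ø] — 1 in total.

1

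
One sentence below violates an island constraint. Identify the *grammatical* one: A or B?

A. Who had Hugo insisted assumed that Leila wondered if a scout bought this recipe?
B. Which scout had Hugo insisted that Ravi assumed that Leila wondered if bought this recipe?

A

In B, the wh-phrase is extracted from inside a wh-island (introduced by "if"), which blocks movement.
In A, the extraction path crosses only that-complement boundaries, which are transparent.
So A is grammatical.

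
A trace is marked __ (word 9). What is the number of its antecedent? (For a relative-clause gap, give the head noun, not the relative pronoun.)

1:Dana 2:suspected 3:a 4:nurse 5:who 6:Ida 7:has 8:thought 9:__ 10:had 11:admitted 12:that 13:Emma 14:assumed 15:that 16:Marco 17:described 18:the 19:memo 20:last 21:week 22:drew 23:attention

The gap at 9 is the subject of "admitted", inside a relative clause.
The relative pronoun is "who" (word 5); it is bound by the head noun immediately before it.
Its filler is the head noun "nurse", at word 4.

4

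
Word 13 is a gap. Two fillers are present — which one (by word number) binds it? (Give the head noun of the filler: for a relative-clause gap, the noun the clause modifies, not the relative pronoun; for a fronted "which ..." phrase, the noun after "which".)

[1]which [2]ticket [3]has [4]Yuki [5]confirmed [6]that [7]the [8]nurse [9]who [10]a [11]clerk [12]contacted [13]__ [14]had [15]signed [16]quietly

8

The marked gap is inside the relative clause, the direct object of "contacted".
Its filler is the head noun "nurse" (via "who"), at word 8.
(The other dependency links word 2 to a gap after word 15.)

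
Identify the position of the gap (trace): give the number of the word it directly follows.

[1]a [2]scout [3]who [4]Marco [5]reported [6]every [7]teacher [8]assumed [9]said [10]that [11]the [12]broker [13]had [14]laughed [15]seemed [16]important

The displaced element is "a scout" (word 2).
It is linked across 2 clause boundaries (Ø → Ø).
It functions as the subject of "said", so the gap sits immediately after word 8 ("assumed").
Base order: Marco reported every teacher assumed that a scout said that the broker had laughed.

8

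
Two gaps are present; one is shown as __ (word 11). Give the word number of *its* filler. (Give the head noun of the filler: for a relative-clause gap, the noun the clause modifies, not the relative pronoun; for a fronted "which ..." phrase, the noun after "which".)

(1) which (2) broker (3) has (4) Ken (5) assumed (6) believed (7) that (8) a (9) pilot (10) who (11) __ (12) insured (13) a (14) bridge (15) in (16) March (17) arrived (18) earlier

9

The marked gap is inside the relative clause, the subject of "insured".
Its filler is the head noun "pilot" (via "who"), at word 9.
(The other dependency links word 2 to a gap after word 5.)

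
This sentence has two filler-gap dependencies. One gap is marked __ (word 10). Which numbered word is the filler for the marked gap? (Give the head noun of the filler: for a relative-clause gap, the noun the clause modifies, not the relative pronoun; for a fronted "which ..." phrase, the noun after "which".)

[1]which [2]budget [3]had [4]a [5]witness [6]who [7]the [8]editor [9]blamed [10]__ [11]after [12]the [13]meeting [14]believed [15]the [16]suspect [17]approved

The marked gap is inside the relative clause, the direct object of "blamed".
Its filler is the head noun "witness" (via "who"), at word 5.
(The other dependency links word 2 to a gap after word 17.)

5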